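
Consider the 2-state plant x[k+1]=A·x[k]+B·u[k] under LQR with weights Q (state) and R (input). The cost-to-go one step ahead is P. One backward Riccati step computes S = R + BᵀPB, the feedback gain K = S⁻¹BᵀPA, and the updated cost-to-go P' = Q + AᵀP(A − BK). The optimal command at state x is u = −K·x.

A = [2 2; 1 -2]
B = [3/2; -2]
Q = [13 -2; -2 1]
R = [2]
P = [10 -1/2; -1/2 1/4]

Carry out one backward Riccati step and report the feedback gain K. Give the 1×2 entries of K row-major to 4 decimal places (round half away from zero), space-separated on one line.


1.0789 1.2105

BᵀP = [16.0000 -1.2500]
S = R + BᵀPB = [2] + [26.5000] = [28.5000]
BᵀPA = [30.7500 34.5000]
K = S⁻¹·BᵀPA = [1.0789 1.2105]
A−BK = [0.3816 0.1842; 3.1579 0.4211]
AᵀP(A−BK) = [5.0724 3.2763; 3.2763 3.2368]
P' = Q + AᵀP(A−BK) = [18.0724 1.2763; 1.2763 4.2368]
tr(P') = 22.3092


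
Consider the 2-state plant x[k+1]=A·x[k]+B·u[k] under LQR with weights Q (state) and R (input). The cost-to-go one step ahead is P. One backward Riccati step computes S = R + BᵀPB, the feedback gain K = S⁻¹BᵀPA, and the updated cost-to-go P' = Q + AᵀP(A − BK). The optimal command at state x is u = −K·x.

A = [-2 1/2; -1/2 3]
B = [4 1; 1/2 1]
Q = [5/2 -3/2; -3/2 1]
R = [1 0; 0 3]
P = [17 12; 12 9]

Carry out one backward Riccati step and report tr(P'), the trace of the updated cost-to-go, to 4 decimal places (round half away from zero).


BᵀP = [74.0000 52.5000; 29.0000 21.0000]
S = R + BᵀPB = [1 0; 0 3] + [322.2500 126.5000; 126.5000 50.0000] = [323.2500 126.5000; 126.5000 53.0000]
BᵀPA = [-174.2500 194.5000; -68.5000 77.5000]
K = S⁻¹·BᵀPA = [-0.5044 0.4467; -0.0885 0.3961]
A−BK = [0.1062 -1.6829; -0.1593 2.3805]
AᵀP(A−BK) = [0.2920 -0.5310; -0.5310 3.6705]
P' = Q + AᵀP(A−BK) = [2.7920 -2.0310; -2.0310 4.6705]
tr(P') = 7.4626

7.4626


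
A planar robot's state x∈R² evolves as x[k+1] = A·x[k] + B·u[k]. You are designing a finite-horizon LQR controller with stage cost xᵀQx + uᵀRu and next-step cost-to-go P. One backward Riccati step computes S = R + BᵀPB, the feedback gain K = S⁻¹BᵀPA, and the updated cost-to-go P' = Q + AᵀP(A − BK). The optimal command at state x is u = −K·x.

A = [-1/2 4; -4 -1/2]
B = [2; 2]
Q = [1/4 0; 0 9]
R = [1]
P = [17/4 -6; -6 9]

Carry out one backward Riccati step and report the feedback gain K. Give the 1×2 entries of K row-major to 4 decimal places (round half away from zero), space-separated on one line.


BᵀP = [-3.5000 6.0000]
S = R + BᵀPB = [1] + [5.0000] = [6.0000]
BᵀPA = [-22.2500 -17.0000]
K = S⁻¹·BᵀPA = [-3.7083 -2.8333]
A−BK = [6.9167 9.6667; 3.4167 5.1667]
AᵀP(A−BK) = [38.5521 40.9583; 40.9583 46.0833]
P' = Q + AᵀP(A−BK) = [38.8021 40.9583; 40.9583 55.0833]
tr(P') = 93.8854

-3.7083 -2.8333


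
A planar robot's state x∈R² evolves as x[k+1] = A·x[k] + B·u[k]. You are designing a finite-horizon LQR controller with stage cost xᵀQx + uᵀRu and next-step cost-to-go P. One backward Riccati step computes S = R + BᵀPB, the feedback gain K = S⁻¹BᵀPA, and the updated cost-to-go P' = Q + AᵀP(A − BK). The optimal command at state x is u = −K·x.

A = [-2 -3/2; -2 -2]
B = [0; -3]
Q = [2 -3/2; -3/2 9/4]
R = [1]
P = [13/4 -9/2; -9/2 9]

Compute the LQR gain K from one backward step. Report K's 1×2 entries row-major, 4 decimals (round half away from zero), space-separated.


0.3293 0.4116

BᵀP = [13.5000 -27.0000]
S = R + BᵀPB = [1] + [81.0000] = [82.0000]
BᵀPA = [27.0000 33.7500]
K = S⁻¹·BᵀPA = [0.3293 0.4116]
A−BK = [-2.0000 -1.5000; -1.0122 -0.7652]
AᵀP(A−BK) = [4.1098 3.1372; 3.1372 2.4215]
P' = Q + AᵀP(A−BK) = [6.1098 1.6372; 1.6372 4.6715]
tr(P') = 10.7813


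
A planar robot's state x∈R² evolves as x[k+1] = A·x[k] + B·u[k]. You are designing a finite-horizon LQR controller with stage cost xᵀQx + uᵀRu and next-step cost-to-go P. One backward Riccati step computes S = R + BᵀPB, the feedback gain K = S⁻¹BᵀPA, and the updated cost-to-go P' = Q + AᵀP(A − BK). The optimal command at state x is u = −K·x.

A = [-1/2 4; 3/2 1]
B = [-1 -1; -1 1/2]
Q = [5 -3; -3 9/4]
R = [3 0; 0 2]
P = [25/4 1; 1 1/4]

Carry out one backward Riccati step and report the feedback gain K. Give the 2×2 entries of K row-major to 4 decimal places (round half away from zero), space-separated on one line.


0.0608 -1.5678 0.1586 -1.8445

BᵀP = [-7.2500 -1.2500; -5.7500 -0.8750]
S = R + BᵀPB = [3 0; 0 2] + [8.5000 6.6250; 6.6250 5.3125] = [11.5000 6.6250; 6.6250 7.3125]
BᵀPA = [1.7500 -30.2500; 1.5625 -23.8750]
K = S⁻¹·BᵀPA = [0.0608 -1.5678; 0.1586 -1.8445]
A−BK = [-0.2806 0.5876; 1.4815 0.3545]
AᵀP(A−BK) = [0.2708 -0.9992; -0.9992 16.7851]
P' = Q + AᵀP(A−BK) = [5.2708 -3.9992; -3.9992 19.0351]
tr(P') = 24.3059


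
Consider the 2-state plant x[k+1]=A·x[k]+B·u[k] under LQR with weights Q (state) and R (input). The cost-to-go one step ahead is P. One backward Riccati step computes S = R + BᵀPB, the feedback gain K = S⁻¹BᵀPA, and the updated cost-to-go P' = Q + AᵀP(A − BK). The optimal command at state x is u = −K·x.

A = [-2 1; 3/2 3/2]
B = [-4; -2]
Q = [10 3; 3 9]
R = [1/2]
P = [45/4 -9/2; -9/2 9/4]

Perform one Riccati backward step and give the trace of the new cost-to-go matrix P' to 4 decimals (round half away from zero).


BᵀP = [-36.0000 13.5000]
S = R + BᵀPB = [1/2] + [117.0000] = [117.5000]
BᵀPA = [92.2500 -15.7500]
K = S⁻¹·BᵀPA = [0.7851 -0.1340]
A−BK = [1.1404 0.4638; 3.0702 1.2319]
AᵀP(A−BK) = [4.6364 1.6779; 1.6779 0.7013]
P' = Q + AᵀP(A−BK) = [14.6364 4.6779; 4.6779 9.7013]
tr(P') = 24.3378

24.3378


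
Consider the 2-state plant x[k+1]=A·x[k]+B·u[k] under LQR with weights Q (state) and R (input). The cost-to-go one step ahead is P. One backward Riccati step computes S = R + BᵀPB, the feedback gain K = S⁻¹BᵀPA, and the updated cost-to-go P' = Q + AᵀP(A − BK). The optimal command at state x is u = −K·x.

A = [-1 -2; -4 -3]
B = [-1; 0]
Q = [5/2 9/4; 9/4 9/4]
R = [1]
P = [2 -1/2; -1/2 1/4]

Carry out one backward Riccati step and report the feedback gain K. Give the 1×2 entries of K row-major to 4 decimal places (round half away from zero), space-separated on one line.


BᵀP = [-2.0000 0.5000]
S = R + BᵀPB = [1] + [2.0000] = [3.0000]
BᵀPA = [0.0000 2.5000]
K = S⁻¹·BᵀPA = [0.0000 0.8333]
A−BK = [-1.0000 -1.1667; -4.0000 -3.0000]
AᵀP(A−BK) = [2.0000 1.5000; 1.5000 2.1667]
P' = Q + AᵀP(A−BK) = [4.5000 3.7500; 3.7500 4.4167]
tr(P') = 8.9167

0.0000 0.8333


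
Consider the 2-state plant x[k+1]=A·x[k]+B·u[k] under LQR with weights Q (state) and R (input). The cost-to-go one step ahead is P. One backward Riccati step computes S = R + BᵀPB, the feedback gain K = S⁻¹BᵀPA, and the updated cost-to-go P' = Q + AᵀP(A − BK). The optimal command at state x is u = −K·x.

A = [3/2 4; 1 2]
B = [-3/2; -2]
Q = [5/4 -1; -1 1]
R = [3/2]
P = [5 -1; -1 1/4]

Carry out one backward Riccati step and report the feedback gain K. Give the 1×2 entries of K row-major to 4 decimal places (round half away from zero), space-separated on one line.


-0.9355 -2.5806

BᵀP = [-5.5000 1.0000]
S = R + BᵀPB = [3/2] + [6.2500] = [7.7500]
BᵀPA = [-7.2500 -20.0000]
K = S⁻¹·BᵀPA = [-0.9355 -2.5806]
A−BK = [0.0968 0.1290; -0.8710 -3.1613]
AᵀP(A−BK) = [1.7177 4.7903; 4.7903 13.3871]
P' = Q + AᵀP(A−BK) = [2.9677 3.7903; 3.7903 14.3871]
tr(P') = 17.3548


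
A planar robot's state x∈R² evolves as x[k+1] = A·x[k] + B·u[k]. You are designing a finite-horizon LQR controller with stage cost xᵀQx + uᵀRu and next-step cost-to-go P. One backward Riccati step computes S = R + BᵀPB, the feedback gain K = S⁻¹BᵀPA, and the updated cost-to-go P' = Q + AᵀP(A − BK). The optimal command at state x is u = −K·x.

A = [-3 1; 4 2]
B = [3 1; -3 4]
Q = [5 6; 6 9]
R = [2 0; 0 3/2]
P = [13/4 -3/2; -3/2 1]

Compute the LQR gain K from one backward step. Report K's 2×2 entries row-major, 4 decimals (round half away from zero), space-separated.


-1.0257 0.0848 0.2394 0.4098

BᵀP = [14.2500 -7.5000; -2.7500 2.5000]
S = R + BᵀPB = [2 0; 0 3/2] + [65.2500 -15.7500; -15.7500 7.2500] = [67.2500 -15.7500; -15.7500 8.7500]
BᵀPA = [-72.7500 -0.7500; 18.2500 2.2500]
K = S⁻¹·BᵀPA = [-1.0257 0.0848; 0.2394 0.4098]
A−BK = [-0.1623 0.3357; -0.0349 0.6151]
AᵀP(A−BK) = [2.2600 -0.0580; -0.0580 0.3915]
P' = Q + AᵀP(A−BK) = [7.2600 5.9420; 5.9420 9.3915]
tr(P') = 16.6515


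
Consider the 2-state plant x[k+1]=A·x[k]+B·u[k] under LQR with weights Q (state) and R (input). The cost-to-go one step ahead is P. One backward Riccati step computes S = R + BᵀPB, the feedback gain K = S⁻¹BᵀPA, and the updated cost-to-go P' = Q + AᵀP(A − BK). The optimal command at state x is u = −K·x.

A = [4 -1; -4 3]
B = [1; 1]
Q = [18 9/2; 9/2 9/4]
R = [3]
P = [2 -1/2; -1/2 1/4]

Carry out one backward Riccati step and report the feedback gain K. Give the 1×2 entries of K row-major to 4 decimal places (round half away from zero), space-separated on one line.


1.6471 -0.5294

BᵀP = [1.5000 -0.2500]
S = R + BᵀPB = [3] + [1.2500] = [4.2500]
BᵀPA = [7.0000 -2.2500]
K = S⁻¹·BᵀPA = [1.6471 -0.5294]
A−BK = [2.3529 -0.4706; -5.6471 3.5294]
AᵀP(A−BK) = [40.4706 -15.2941; -15.2941 6.0588]
P' = Q + AᵀP(A−BK) = [58.4706 -10.7941; -10.7941 8.3088]
tr(P') = 66.7794


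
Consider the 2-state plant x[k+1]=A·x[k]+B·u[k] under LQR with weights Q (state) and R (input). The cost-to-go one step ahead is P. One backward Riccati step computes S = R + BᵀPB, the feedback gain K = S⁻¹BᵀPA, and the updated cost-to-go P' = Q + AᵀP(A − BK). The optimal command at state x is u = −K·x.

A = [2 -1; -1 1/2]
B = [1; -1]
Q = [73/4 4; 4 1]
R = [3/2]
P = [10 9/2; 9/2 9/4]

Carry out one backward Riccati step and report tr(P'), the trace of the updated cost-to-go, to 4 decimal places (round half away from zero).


29.4145

BᵀP = [5.5000 2.2500]
S = R + BᵀPB = [3/2] + [3.2500] = [4.7500]
BᵀPA = [8.7500 -4.3750]
K = S⁻¹·BᵀPA = [1.8421 -0.9211]
A−BK = [0.1579 -0.0789; 0.8421 -0.4211]
AᵀP(A−BK) = [8.1316 -4.0658; -4.0658 2.0329]
P' = Q + AᵀP(A−BK) = [26.3816 -0.0658; -0.0658 3.0329]
tr(P') = 29.4145


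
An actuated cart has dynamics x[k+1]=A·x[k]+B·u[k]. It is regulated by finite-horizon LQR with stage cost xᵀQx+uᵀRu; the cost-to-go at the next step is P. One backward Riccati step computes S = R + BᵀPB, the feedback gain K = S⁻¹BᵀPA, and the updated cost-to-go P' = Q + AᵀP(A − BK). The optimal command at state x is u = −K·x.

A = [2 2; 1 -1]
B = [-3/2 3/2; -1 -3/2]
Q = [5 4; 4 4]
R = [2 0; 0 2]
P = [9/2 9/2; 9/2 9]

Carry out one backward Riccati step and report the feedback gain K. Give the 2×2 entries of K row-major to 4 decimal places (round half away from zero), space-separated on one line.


-1.1174 -0.3404 0.0654 0.7462

BᵀP = [-11.2500 -15.7500; 0.0000 -6.7500]
S = R + BᵀPB = [2 0; 0 2] + [32.6250 6.7500; 6.7500 10.1250] = [34.6250 6.7500; 6.7500 12.1250]
BᵀPA = [-38.2500 -6.7500; -6.7500 6.7500]
K = S⁻¹·BᵀPA = [-1.1174 -0.3404; 0.0654 0.7462]
A−BK = [0.2258 0.3701; -0.0194 -0.2211]
AᵀP(A−BK) = [2.6993 1.0160; 1.0160 1.6653]
P' = Q + AᵀP(A−BK) = [7.6993 5.0160; 5.0160 5.6653]
tr(P') = 13.3645


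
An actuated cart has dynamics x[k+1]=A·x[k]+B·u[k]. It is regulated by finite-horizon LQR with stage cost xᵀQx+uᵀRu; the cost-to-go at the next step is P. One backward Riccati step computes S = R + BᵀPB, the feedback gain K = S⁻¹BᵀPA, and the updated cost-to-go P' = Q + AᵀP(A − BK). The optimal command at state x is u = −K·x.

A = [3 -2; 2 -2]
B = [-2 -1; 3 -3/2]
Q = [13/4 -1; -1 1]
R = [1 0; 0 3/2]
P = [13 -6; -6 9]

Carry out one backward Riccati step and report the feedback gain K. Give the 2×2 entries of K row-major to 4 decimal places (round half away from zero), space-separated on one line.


BᵀP = [-44.0000 39.0000; -4.0000 -7.5000]
S = R + BᵀPB = [1 0; 0 3/2] + [205.0000 -14.5000; -14.5000 15.2500] = [206.0000 -14.5000; -14.5000 16.7500]
BᵀPA = [-54.0000 10.0000; -27.0000 23.0000]
K = S⁻¹·BᵀPA = [-0.4000 0.1546; -1.9582 1.5070]
A−BK = [0.2419 -0.1838; 0.2626 -0.2034]
AᵀP(A−BK) = [6.5307 -4.9621; -4.9621 3.7932]
P' = Q + AᵀP(A−BK) = [9.7807 -5.9621; -5.9621 4.7932]
tr(P') = 14.5740

-0.4000 0.1546 -1.9582 1.5070


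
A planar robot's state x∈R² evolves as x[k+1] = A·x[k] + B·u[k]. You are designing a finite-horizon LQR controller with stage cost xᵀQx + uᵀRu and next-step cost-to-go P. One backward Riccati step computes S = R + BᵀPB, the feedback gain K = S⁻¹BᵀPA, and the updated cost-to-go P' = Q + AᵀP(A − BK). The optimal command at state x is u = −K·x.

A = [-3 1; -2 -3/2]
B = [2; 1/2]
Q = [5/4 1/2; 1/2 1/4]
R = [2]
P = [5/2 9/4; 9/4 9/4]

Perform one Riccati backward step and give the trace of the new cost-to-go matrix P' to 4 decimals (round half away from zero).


BᵀP = [6.1250 5.6250]
S = R + BᵀPB = [2] + [15.0625] = [17.0625]
BᵀPA = [-29.6250 -2.3125]
K = S⁻¹·BᵀPA = [-1.7363 -0.1355]
A−BK = [0.4725 1.2711; -1.1319 -1.4322]
AᵀP(A−BK) = [7.0632 0.8599; 0.8599 0.4991]
P' = Q + AᵀP(A−BK) = [8.3132 1.3599; 1.3599 0.7491]
tr(P') = 9.0623

9.0623


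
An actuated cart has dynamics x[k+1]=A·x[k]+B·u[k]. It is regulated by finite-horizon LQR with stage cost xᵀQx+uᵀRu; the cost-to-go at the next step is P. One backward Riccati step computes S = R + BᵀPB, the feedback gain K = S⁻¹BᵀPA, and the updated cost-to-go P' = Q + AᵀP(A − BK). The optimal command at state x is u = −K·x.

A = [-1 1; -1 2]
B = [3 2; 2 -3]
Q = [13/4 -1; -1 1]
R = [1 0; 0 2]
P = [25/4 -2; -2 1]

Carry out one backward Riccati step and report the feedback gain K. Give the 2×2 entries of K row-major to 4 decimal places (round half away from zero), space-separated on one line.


BᵀP = [14.7500 -4.0000; 18.5000 -7.0000]
S = R + BᵀPB = [1 0; 0 2] + [36.2500 41.5000; 41.5000 58.0000] = [37.2500 41.5000; 41.5000 60.0000]
BᵀPA = [-10.7500 6.7500; -11.5000 4.5000]
K = S⁻¹·BᵀPA = [-0.3272 0.4256; 0.0346 -0.2194]
A−BK = [-0.0878 0.1619; -0.2418 0.4905]
AᵀP(A−BK) = [0.1312 -0.1975; -0.1975 0.3642]
P' = Q + AᵀP(A−BK) = [3.3812 -1.1975; -1.1975 1.3642]
tr(P') = 4.7454

-0.3272 0.4256 0.0346 -0.2194


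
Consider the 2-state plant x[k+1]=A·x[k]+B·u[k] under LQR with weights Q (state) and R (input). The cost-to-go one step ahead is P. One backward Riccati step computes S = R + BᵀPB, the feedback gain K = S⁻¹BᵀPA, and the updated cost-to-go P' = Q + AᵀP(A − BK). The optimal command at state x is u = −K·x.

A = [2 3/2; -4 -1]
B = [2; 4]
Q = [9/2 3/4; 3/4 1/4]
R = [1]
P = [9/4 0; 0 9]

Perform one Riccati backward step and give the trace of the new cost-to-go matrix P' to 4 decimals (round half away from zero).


BᵀP = [4.5000 36.0000]
S = R + BᵀPB = [1] + [153.0000] = [154.0000]
BᵀPA = [-135.0000 -29.2500]
K = S⁻¹·BᵀPA = [-0.8766 -0.1899]
A−BK = [3.7532 1.8799; -0.4935 -0.2403]
AᵀP(A−BK) = [34.6558 17.1088; 17.1088 8.5069]
P' = Q + AᵀP(A−BK) = [39.1558 17.8588; 17.8588 8.7569]
tr(P') = 47.9127

47.9127


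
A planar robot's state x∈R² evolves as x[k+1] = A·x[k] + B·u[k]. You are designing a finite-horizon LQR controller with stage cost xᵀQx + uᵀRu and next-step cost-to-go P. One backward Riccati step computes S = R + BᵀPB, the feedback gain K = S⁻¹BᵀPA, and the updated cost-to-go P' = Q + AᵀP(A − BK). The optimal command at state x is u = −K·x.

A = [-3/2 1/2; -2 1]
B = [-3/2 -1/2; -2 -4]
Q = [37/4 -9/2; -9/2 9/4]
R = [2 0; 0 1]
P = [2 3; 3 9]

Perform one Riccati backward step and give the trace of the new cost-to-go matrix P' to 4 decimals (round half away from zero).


BᵀP = [-9.0000 -22.5000; -13.0000 -37.5000]
S = R + BᵀPB = [2 0; 0 1] + [58.5000 94.5000; 94.5000 156.5000] = [60.5000 94.5000; 94.5000 157.5000]
BᵀPA = [58.5000 -27.0000; 94.5000 -44.0000]
K = S⁻¹·BᵀPA = [0.4737 -0.1579; 0.3158 -0.1846]
A−BK = [-0.6316 0.1708; 0.2105 -0.0543]
AᵀP(A−BK) = [0.9474 -0.3158; -0.3158 0.1132]
P' = Q + AᵀP(A−BK) = [10.1974 -4.8158; -4.8158 2.3632]
tr(P') = 12.5606

12.5606


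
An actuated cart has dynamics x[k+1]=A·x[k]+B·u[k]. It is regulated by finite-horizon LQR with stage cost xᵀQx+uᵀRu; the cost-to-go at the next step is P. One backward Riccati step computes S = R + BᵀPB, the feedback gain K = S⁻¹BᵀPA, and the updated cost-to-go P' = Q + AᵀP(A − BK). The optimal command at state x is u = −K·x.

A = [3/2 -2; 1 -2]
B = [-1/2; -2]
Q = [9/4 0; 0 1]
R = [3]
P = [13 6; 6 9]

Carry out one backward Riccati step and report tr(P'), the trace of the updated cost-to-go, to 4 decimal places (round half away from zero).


BᵀP = [-18.5000 -21.0000]
S = R + BᵀPB = [3] + [51.2500] = [54.2500]
BᵀPA = [-48.7500 79.0000]
K = S⁻¹·BᵀPA = [-0.8986 1.4562]
A−BK = [1.0507 -1.2719; -0.7972 0.9124]
AᵀP(A−BK) = [12.4424 -16.0092; -16.0092 20.9585]
P' = Q + AᵀP(A−BK) = [14.6924 -16.0092; -16.0092 21.9585]
tr(P') = 36.6509

36.6509


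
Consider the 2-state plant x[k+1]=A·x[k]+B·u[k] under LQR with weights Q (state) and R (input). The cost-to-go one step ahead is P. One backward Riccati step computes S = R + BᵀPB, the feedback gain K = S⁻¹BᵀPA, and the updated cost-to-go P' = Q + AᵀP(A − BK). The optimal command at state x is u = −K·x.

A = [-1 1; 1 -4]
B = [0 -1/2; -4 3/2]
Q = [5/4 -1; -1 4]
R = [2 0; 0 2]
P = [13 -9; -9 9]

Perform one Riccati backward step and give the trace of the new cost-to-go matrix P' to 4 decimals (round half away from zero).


BᵀP = [36.0000 -36.0000; -20.0000 18.0000]
S = R + BᵀPB = [2 0; 0 2] + [144.0000 -72.0000; -72.0000 37.0000] = [146.0000 -72.0000; -72.0000 39.0000]
BᵀPA = [-72.0000 180.0000; 38.0000 -92.0000]
K = S⁻¹·BᵀPA = [-0.1412 0.7765; 0.7137 -0.9255]
A−BK = [-0.6431 0.5373; -0.6353 0.4941]
AᵀP(A−BK) = [2.7137 -2.9255; -2.9255 4.0902]
P' = Q + AᵀP(A−BK) = [3.9637 -3.9255; -3.9255 8.0902]
tr(P') = 12.0539

12.0539


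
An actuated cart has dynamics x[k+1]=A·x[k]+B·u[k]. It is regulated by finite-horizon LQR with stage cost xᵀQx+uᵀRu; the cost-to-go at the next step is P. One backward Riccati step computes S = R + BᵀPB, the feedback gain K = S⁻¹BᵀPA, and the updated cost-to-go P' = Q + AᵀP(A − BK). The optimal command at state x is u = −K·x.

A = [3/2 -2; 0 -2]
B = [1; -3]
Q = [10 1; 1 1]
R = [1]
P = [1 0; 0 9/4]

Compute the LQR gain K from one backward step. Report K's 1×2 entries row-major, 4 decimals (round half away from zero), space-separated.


0.0674 0.5169

BᵀP = [1.0000 -6.7500]
S = R + BᵀPB = [1] + [21.2500] = [22.2500]
BᵀPA = [1.5000 11.5000]
K = S⁻¹·BᵀPA = [0.0674 0.5169]
A−BK = [1.4326 -2.5169; 0.2022 -0.4494]
AᵀP(A−BK) = [2.1489 -3.7753; -3.7753 7.0562]
P' = Q + AᵀP(A−BK) = [12.1489 -2.7753; -2.7753 8.0562]
tr(P') = 20.2051


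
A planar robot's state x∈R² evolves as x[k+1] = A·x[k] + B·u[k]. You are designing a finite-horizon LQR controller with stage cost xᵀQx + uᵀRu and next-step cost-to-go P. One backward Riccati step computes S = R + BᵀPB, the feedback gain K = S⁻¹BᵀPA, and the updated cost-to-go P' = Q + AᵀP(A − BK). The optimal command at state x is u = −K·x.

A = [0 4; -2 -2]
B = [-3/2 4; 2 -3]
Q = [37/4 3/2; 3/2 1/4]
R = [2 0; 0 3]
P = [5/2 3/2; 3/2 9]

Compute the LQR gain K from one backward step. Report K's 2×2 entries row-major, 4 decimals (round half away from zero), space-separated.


BᵀP = [-0.7500 15.7500; 5.5000 -21.0000]
S = R + BᵀPB = [2 0; 0 3] + [32.6250 -50.2500; -50.2500 85.0000] = [34.6250 -50.2500; -50.2500 88.0000]
BᵀPA = [-31.5000 -34.5000; 42.0000 64.0000]
K = S⁻¹·BᵀPA = [-1.2674 0.3449; -0.2464 0.9242]
A−BK = [-0.9153 0.8205; -0.2045 0.0829]
AᵀP(A−BK) = [6.4275 -3.9531; -3.9531 4.7491]
P' = Q + AᵀP(A−BK) = [15.6775 -2.4531; -2.4531 4.9991]
tr(P') = 20.6766

-1.2674 0.3449 -0.2464 0.9242


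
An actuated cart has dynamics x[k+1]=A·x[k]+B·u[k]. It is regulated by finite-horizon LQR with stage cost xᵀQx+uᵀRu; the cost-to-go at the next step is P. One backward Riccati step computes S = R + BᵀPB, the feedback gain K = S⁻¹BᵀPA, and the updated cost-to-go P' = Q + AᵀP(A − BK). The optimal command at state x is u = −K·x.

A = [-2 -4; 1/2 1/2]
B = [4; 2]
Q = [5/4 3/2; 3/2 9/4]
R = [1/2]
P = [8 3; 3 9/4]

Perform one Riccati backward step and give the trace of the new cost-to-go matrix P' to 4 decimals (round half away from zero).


BᵀP = [38.0000 16.5000]
S = R + BᵀPB = [1/2] + [185.0000] = [185.5000]
BᵀPA = [-67.7500 -143.7500]
K = S⁻¹·BᵀPA = [-0.3652 -0.7749]
A−BK = [-0.5391 -0.9003; 1.2305 2.0499]
AᵀP(A−BK) = [1.8182 3.0608; 3.0608 5.1659]
P' = Q + AᵀP(A−BK) = [3.0682 4.5608; 4.5608 7.4159]
tr(P') = 10.4842

10.4842


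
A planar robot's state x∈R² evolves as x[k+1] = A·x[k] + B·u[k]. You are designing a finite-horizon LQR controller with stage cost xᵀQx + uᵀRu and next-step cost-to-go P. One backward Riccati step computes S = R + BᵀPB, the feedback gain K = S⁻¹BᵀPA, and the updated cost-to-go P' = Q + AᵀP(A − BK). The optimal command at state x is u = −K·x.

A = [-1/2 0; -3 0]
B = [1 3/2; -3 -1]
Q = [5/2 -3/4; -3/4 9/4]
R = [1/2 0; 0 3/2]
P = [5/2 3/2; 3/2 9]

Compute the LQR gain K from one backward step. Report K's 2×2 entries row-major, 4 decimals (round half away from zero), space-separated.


BᵀP = [-2.0000 -25.5000; 2.2500 -6.7500]
S = R + BᵀPB = [1/2 0; 0 3/2] + [74.5000 22.5000; 22.5000 10.1250] = [75.0000 22.5000; 22.5000 11.6250]
BᵀPA = [77.5000 0.0000; 19.1250 0.0000]
K = S⁻¹·BᵀPA = [1.2872 0.0000; -0.8462 0.0000]
A−BK = [-0.5179 0.0000; 0.0154 0.0000]
AᵀP(A−BK) = [2.5513 0.0000; 0.0000 0.0000]
P' = Q + AᵀP(A−BK) = [5.0513 -0.7500; -0.7500 2.2500]
tr(P') = 7.3013

1.2872 0.0000 -0.8462 0.0000


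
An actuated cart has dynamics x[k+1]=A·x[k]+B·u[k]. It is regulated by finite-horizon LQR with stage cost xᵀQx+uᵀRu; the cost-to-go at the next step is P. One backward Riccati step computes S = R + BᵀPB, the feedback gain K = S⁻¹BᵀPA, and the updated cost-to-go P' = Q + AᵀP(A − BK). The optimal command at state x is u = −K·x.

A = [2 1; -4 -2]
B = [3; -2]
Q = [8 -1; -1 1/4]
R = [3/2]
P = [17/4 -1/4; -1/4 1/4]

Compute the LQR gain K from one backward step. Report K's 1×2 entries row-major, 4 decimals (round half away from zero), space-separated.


0.7200 0.3600

BᵀP = [13.2500 -1.2500]
S = R + BᵀPB = [3/2] + [42.2500] = [43.7500]
BᵀPA = [31.5000 15.7500]
K = S⁻¹·BᵀPA = [0.7200 0.3600]
A−BK = [-0.1600 -0.0800; -2.5600 -1.2800]
AᵀP(A−BK) = [2.3200 1.1600; 1.1600 0.5800]
P' = Q + AᵀP(A−BK) = [10.3200 0.1600; 0.1600 0.8300]
tr(P') = 11.1500


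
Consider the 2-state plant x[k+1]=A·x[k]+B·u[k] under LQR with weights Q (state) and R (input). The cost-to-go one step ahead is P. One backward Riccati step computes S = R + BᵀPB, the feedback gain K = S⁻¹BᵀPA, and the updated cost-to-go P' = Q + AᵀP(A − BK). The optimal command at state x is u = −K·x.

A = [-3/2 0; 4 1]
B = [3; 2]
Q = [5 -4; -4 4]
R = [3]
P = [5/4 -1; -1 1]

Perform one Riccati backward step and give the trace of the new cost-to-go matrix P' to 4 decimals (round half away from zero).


BᵀP = [1.7500 -1.0000]
S = R + BᵀPB = [3] + [3.2500] = [6.2500]
BᵀPA = [-6.6250 -1.0000]
K = S⁻¹·BᵀPA = [-1.0600 -0.1600]
A−BK = [1.6800 0.4800; 6.1200 1.3200]
AᵀP(A−BK) = [23.7900 4.4400; 4.4400 0.8400]
P' = Q + AᵀP(A−BK) = [28.7900 0.4400; 0.4400 4.8400]
tr(P') = 33.6300

33.6300


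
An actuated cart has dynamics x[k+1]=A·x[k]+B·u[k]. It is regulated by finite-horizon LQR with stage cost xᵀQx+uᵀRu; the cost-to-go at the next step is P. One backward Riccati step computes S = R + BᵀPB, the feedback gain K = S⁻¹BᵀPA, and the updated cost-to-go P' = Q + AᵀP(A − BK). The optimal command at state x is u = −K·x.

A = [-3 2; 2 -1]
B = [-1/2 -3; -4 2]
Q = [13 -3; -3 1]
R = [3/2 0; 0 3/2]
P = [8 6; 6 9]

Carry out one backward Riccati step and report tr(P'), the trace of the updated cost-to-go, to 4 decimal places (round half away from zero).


16.0641

BᵀP = [-28.0000 -39.0000; -12.0000 0.0000]
S = R + BᵀPB = [3/2 0; 0 3/2] + [170.0000 6.0000; 6.0000 36.0000] = [171.5000 6.0000; 6.0000 37.5000]
BᵀPA = [6.0000 -17.0000; 36.0000 -24.0000]
K = S⁻¹·BᵀPA = [0.0014 -0.0772; 0.9598 -0.6277]
A−BK = [-0.1200 0.0785; 0.0861 -0.0534]
AᵀP(A−BK) = [1.4397 -0.9415; -0.9415 0.6245]
P' = Q + AᵀP(A−BK) = [14.4397 -3.9415; -3.9415 1.6245]
tr(P') = 16.0641


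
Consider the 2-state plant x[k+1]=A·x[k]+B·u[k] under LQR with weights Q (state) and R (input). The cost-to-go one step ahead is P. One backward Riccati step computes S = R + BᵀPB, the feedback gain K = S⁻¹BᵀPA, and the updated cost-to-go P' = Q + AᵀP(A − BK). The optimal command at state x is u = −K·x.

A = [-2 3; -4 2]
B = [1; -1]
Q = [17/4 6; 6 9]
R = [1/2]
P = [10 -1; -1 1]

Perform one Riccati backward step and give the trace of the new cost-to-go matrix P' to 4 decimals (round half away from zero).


58.4352

BᵀP = [11.0000 -2.0000]
S = R + BᵀPB = [1/2] + [13.0000] = [13.5000]
BᵀPA = [-14.0000 29.0000]
K = S⁻¹·BᵀPA = [-1.0370 2.1481]
A−BK = [-0.9630 0.8519; -5.0370 4.1481]
AᵀP(A−BK) = [25.4815 -21.9259; -21.9259 19.7037]
P' = Q + AᵀP(A−BK) = [29.7315 -15.9259; -15.9259 28.7037]
tr(P') = 58.4352


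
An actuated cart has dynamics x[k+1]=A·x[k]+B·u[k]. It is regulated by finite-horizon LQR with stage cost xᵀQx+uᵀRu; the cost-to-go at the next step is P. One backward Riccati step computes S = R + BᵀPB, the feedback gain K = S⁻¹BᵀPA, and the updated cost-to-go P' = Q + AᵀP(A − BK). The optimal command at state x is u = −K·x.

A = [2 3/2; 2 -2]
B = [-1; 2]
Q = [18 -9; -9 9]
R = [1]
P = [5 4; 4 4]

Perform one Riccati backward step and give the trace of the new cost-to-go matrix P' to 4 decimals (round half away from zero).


63.5417

BᵀP = [3.0000 4.0000]
S = R + BᵀPB = [1] + [5.0000] = [6.0000]
BᵀPA = [14.0000 -3.5000]
K = S⁻¹·BᵀPA = [2.3333 -0.5833]
A−BK = [4.3333 0.9167; -2.6667 -0.8333]
AᵀP(A−BK) = [35.3333 3.1667; 3.1667 1.2083]
P' = Q + AᵀP(A−BK) = [53.3333 -5.8333; -5.8333 10.2083]
tr(P') = 63.5417


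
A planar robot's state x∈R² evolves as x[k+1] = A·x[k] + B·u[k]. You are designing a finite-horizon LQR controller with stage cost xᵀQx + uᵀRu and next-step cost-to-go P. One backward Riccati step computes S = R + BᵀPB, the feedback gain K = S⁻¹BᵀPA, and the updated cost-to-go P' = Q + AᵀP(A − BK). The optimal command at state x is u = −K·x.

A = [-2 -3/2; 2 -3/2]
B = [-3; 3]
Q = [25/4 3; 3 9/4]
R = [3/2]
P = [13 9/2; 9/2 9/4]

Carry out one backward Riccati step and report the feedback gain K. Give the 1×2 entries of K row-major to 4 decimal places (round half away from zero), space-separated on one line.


BᵀP = [-25.5000 -6.7500]
S = R + BᵀPB = [3/2] + [56.2500] = [57.7500]
BᵀPA = [37.5000 48.3750]
K = S⁻¹·BᵀPA = [0.6494 0.8377]
A−BK = [-0.0519 1.0130; 0.0519 -4.0130]
AᵀP(A−BK) = [0.6494 0.8377; 0.8377 14.0406]
P' = Q + AᵀP(A−BK) = [6.8994 3.8377; 3.8377 16.2906]
tr(P') = 23.1899

0.6494 0.8377


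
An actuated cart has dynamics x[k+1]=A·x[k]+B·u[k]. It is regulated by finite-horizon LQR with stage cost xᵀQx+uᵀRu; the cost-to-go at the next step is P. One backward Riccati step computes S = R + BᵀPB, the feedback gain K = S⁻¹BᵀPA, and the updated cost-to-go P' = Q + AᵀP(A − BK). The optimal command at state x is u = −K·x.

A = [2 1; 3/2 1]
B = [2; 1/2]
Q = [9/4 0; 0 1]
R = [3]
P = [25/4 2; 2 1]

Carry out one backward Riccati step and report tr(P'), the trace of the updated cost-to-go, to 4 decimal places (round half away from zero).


8.3837

BᵀP = [13.5000 4.5000]
S = R + BᵀPB = [3] + [29.2500] = [32.2500]
BᵀPA = [33.7500 18.0000]
K = S⁻¹·BᵀPA = [1.0465 0.5581]
A−BK = [-0.0930 -0.1163; 0.9767 0.7209]
AᵀP(A−BK) = [3.9302 2.1628; 2.1628 1.2035]
P' = Q + AᵀP(A−BK) = [6.1802 2.1628; 2.1628 2.2035]
tr(P') = 8.3837


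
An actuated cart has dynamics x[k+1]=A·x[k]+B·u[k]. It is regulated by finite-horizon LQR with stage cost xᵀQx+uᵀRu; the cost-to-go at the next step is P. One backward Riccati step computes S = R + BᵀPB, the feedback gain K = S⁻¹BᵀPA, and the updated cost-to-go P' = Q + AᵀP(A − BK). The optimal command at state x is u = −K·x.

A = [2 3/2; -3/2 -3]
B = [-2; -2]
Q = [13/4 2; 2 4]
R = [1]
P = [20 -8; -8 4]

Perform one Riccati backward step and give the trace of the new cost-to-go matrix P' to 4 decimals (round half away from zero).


BᵀP = [-24.0000 8.0000]
S = R + BᵀPB = [1] + [32.0000] = [33.0000]
BᵀPA = [-60.0000 -60.0000]
K = S⁻¹·BᵀPA = [-1.8182 -1.8182]
A−BK = [-1.6364 -2.1364; -5.1364 -6.6364]
AᵀP(A−BK) = [27.9091 34.9091; 34.9091 43.9091]
P' = Q + AᵀP(A−BK) = [31.1591 36.9091; 36.9091 47.9091]
tr(P') = 79.0682

79.0682


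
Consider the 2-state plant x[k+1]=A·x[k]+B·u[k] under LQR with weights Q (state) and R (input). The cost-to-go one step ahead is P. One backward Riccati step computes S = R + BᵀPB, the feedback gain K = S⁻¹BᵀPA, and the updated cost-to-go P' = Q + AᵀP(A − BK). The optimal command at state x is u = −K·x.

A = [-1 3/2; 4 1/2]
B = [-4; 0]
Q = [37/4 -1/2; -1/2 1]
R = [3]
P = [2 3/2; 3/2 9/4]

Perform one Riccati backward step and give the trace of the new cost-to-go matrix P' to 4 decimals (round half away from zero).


BᵀP = [-8.0000 -6.0000]
S = R + BᵀPB = [3] + [32.0000] = [35.0000]
BᵀPA = [-16.0000 -15.0000]
K = S⁻¹·BᵀPA = [-0.4571 -0.4286]
A−BK = [-2.8286 -0.2143; 4.0000 0.5000]
AᵀP(A−BK) = [18.6857 2.8929; 2.8929 0.8839]
P' = Q + AᵀP(A−BK) = [27.9357 2.3929; 2.3929 1.8839]
tr(P') = 29.8196

29.8196


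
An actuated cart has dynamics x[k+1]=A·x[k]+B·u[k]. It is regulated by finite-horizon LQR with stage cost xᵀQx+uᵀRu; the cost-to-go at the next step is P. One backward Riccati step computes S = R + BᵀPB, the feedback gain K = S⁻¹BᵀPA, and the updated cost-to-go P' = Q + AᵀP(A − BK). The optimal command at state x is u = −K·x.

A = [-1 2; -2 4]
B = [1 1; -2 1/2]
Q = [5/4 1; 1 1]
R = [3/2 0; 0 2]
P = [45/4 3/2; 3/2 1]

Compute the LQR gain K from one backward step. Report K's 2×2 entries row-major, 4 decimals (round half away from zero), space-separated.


BᵀP = [8.2500 -0.5000; 12.0000 2.0000]
S = R + BᵀPB = [3/2 0; 0 2] + [9.2500 8.0000; 8.0000 13.0000] = [10.7500 8.0000; 8.0000 15.0000]
BᵀPA = [-7.2500 14.5000; -16.0000 32.0000]
K = S⁻¹·BᵀPA = [0.1979 -0.3959; -1.1722 2.3445]
A−BK = [-0.0257 0.0514; -1.0180 2.0360]
AᵀP(A−BK) = [3.9293 -7.8586; -7.8586 15.7172]
P' = Q + AᵀP(A−BK) = [5.1793 -6.8586; -6.8586 16.7172]
tr(P') = 21.8965

0.1979 -0.3959 -1.1722 2.3445


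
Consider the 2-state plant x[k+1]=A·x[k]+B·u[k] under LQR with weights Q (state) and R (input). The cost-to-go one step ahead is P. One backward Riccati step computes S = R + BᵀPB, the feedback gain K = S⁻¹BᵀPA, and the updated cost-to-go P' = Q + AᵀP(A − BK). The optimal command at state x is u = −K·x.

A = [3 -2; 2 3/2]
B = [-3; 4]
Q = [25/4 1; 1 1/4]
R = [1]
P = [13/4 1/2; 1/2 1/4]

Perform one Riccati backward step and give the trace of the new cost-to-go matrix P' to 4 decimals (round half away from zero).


BᵀP = [-7.7500 -0.5000]
S = R + BᵀPB = [1] + [21.2500] = [22.2500]
BᵀPA = [-24.2500 14.7500]
K = S⁻¹·BᵀPA = [-1.0899 0.6629]
A−BK = [-0.2697 -0.0112; 6.3596 -1.1517]
AᵀP(A−BK) = [9.8202 -2.4242; -2.4242 0.7844]
P' = Q + AᵀP(A−BK) = [16.0702 -1.4242; -1.4242 1.0344]
tr(P') = 17.1046

17.1046


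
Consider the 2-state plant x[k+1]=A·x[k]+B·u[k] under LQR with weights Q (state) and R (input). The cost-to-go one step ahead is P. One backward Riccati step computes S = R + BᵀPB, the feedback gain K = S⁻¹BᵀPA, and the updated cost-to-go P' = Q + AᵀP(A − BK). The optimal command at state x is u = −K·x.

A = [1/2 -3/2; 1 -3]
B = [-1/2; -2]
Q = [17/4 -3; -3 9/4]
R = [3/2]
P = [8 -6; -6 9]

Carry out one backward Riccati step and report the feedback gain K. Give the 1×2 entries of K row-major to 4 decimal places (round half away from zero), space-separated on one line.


-0.4000 1.2000

BᵀP = [8.0000 -15.0000]
S = R + BᵀPB = [3/2] + [26.0000] = [27.5000]
BᵀPA = [-11.0000 33.0000]
K = S⁻¹·BᵀPA = [-0.4000 1.2000]
A−BK = [0.3000 -0.9000; 0.2000 -0.6000]
AᵀP(A−BK) = [0.6000 -1.8000; -1.8000 5.4000]
P' = Q + AᵀP(A−BK) = [4.8500 -4.8000; -4.8000 7.6500]
tr(P') = 12.5000


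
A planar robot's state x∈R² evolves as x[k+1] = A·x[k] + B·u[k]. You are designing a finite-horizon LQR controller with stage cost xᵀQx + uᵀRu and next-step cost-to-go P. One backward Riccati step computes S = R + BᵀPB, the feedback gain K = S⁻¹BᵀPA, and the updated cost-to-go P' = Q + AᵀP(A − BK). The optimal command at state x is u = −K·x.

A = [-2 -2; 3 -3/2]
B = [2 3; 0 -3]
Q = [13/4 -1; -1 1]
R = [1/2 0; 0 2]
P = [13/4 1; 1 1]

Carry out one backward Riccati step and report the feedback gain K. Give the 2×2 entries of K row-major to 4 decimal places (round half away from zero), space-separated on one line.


0.2243 -1.4709 -0.7429 0.2857

BᵀP = [6.5000 2.0000; 6.7500 0.0000]
S = R + BᵀPB = [1/2 0; 0 2] + [13.0000 13.5000; 13.5000 20.2500] = [13.5000 13.5000; 13.5000 22.2500]
BᵀPA = [-7.0000 -16.0000; -13.5000 -13.5000]
K = S⁻¹·BᵀPA = [0.2243 -1.4709; -0.7429 0.2857]
A−BK = [-0.2201 0.0847; 0.7714 -0.6429]
AᵀP(A−BK) = [1.5418 -0.9392; -0.9392 1.5728]
P' = Q + AᵀP(A−BK) = [4.7918 -1.9392; -1.9392 2.5728]
tr(P') = 7.3646


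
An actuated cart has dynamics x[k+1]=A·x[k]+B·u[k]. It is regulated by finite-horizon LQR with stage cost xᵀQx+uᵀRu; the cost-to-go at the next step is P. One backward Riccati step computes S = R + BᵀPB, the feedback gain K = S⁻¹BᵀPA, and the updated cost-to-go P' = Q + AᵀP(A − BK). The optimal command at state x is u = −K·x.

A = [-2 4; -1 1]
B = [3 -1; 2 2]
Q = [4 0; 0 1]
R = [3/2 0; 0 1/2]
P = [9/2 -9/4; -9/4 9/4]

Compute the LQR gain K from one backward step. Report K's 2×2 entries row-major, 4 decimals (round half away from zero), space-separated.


-0.5690 1.0314 0.1552 -0.6663

BᵀP = [9.0000 -2.2500; -9.0000 6.7500]
S = R + BᵀPB = [3/2 0; 0 1/2] + [22.5000 -13.5000; -13.5000 22.5000] = [24.0000 -13.5000; -13.5000 23.0000]
BᵀPA = [-15.7500 33.7500; 11.2500 -29.2500]
K = S⁻¹·BᵀPA = [-0.5690 1.0314; 0.1552 -0.6663]
A−BK = [-0.1379 0.2394; -0.1724 0.2698]
AᵀP(A−BK) = [0.5431 -1.0086; -1.0086 1.9488]
P' = Q + AᵀP(A−BK) = [4.5431 -1.0086; -1.0086 2.9488]
tr(P') = 7.4919


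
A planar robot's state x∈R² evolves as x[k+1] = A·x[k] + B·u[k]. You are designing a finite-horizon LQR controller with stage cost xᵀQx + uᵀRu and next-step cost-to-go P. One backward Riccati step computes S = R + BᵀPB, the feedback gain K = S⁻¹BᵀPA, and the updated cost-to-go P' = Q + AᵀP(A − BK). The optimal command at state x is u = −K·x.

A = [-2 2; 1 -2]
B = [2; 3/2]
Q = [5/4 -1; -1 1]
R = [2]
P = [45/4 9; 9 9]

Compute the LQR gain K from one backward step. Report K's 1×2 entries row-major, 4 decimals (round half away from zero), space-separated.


BᵀP = [36.0000 31.5000]
S = R + BᵀPB = [2] + [119.2500] = [121.2500]
BᵀPA = [-40.5000 9.0000]
K = S⁻¹·BᵀPA = [-0.3340 0.0742]
A−BK = [-1.3320 1.8515; 1.5010 -2.1113]
AᵀP(A−BK) = [4.4722 -5.9938; -5.9938 8.3320]
P' = Q + AᵀP(A−BK) = [5.7222 -6.9938; -6.9938 9.3320]
tr(P') = 15.0541

-0.3340 0.0742


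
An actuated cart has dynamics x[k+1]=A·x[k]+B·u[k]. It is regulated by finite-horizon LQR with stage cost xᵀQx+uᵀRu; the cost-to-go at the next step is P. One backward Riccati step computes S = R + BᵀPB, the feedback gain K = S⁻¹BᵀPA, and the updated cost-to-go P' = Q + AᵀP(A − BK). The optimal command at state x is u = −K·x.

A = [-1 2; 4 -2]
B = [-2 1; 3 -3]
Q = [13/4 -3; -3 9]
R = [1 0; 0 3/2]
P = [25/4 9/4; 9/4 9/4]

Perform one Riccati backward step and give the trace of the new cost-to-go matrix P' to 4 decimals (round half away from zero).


BᵀP = [-5.7500 2.2500; -0.5000 -4.5000]
S = R + BᵀPB = [1 0; 0 3/2] + [18.2500 -12.5000; -12.5000 13.0000] = [19.2500 -12.5000; -12.5000 14.5000]
BᵀPA = [14.7500 -16.0000; -17.5000 8.0000]
K = S⁻¹·BᵀPA = [-0.0397 -1.0743; -1.2411 -0.3744]
A−BK = [0.1617 0.2258; 0.3957 0.0997]
AᵀP(A−BK) = [3.1160 1.2940; 1.2940 1.8067]
P' = Q + AᵀP(A−BK) = [6.3660 -1.7060; -1.7060 10.8067]
tr(P') = 17.1727

17.1727


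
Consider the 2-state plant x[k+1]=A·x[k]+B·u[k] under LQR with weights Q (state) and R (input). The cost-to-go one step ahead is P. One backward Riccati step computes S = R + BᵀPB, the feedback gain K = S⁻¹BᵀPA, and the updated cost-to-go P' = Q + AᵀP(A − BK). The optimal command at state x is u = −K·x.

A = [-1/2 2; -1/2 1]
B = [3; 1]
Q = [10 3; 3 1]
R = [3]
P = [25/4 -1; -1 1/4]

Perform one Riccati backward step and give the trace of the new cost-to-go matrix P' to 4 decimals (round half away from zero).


12.2757

BᵀP = [17.7500 -2.7500]
S = R + BᵀPB = [3] + [50.5000] = [53.5000]
BᵀPA = [-7.5000 32.7500]
K = S⁻¹·BᵀPA = [-0.1402 0.6121]
A−BK = [-0.0794 0.1636; -0.3598 0.3879]
AᵀP(A−BK) = [0.0736 -0.2839; -0.2839 1.2021]
P' = Q + AᵀP(A−BK) = [10.0736 2.7161; 2.7161 2.2021]
tr(P') = 12.2757


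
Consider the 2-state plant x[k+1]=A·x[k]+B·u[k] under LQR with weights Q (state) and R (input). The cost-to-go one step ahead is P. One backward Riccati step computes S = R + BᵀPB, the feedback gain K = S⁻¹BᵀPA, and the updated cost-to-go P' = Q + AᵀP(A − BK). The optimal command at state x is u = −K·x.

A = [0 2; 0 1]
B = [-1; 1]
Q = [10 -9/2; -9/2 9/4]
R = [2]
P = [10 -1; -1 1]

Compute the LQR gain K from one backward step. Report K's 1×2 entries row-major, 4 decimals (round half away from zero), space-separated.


BᵀP = [-11.0000 2.0000]
S = R + BᵀPB = [2] + [13.0000] = [15.0000]
BᵀPA = [0.0000 -20.0000]
K = S⁻¹·BᵀPA = [0.0000 -1.3333]
A−BK = [0.0000 0.6667; 0.0000 2.3333]
AᵀP(A−BK) = [0.0000 0.0000; 0.0000 10.3333]
P' = Q + AᵀP(A−BK) = [10.0000 -4.5000; -4.5000 12.5833]
tr(P') = 22.5833

0.0000 -1.3333


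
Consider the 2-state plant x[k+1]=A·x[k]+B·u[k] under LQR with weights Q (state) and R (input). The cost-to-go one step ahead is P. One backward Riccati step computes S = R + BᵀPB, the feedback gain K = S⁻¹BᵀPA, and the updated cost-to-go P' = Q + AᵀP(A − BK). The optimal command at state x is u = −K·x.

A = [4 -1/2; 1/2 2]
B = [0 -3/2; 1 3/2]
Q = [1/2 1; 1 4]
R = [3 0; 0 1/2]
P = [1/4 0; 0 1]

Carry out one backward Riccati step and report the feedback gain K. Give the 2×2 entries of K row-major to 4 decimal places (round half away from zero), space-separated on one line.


BᵀP = [0.0000 1.0000; -0.3750 1.5000]
S = R + BᵀPB = [3 0; 0 1/2] + [1.0000 1.5000; 1.5000 2.8125] = [4.0000 1.5000; 1.5000 3.3125]
BᵀPA = [0.5000 2.0000; -0.7500 3.1875]
K = S⁻¹·BᵀPA = [0.2528 0.1676; -0.3409 0.8864]
A−BK = [3.4886 0.8295; 0.7585 0.5028]
AᵀP(A−BK) = [3.8679 1.0810; 1.0810 0.9020]
P' = Q + AᵀP(A−BK) = [4.3679 2.0810; 2.0810 4.9020]
tr(P') = 9.2699

0.2528 0.1676 -0.3409 0.8864


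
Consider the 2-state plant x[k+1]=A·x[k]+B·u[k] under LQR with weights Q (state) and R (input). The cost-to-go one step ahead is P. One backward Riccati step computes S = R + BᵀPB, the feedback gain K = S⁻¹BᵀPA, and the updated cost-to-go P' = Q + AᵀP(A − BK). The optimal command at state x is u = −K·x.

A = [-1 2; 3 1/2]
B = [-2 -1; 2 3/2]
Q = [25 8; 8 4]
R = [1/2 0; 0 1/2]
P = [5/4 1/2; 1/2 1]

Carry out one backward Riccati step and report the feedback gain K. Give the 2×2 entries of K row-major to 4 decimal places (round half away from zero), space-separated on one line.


0.1579 -1.0000 1.2105 1.0000

BᵀP = [-1.5000 1.0000; -0.5000 1.0000]
S = R + BᵀPB = [1/2 0; 0 1/2] + [5.0000 3.0000; 3.0000 2.0000] = [5.5000 3.0000; 3.0000 2.5000]
BᵀPA = [4.5000 -2.5000; 3.5000 -0.5000]
K = S⁻¹·BᵀPA = [0.1579 -1.0000; 1.2105 1.0000]
A−BK = [0.5263 1.0000; 0.8684 1.0000]
AᵀP(A−BK) = [2.3026 2.7500; 2.7500 4.2500]
P' = Q + AᵀP(A−BK) = [27.3026 10.7500; 10.7500 8.2500]
tr(P') = 35.5526
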